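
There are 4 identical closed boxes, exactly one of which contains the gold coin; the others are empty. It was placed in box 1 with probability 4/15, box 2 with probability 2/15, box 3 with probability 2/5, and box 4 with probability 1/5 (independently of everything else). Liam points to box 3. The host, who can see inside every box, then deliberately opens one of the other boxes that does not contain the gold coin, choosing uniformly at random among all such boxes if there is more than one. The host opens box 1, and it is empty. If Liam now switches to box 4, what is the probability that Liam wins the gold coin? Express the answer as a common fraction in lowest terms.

1/3

Condition on the true location of the gold coin.
If it is in box 1 (prior 4/15): the host opened box 1, so this case is ruled out; weight (4/15)·0 = 0.
If it is in box 2 (prior 2/15): the host has 2 equally likely choices, so probability 1/2; weight (2/15)·(1/2) = 1/15.
If it is in box 3 (prior 2/5): the host has 3 equally likely choices, so probability 1/3; weight (2/5)·(1/3) = 2/15.
If it is in box 4 (prior 1/5): the host has 2 equally likely choices, so probability 1/2; weight (1/5)·(1/2) = 1/10.
The weights sum to 3/10.
So P(the gold coin in box 4 | the host opened box 1) = (1/10) / (3/10) = 1/3.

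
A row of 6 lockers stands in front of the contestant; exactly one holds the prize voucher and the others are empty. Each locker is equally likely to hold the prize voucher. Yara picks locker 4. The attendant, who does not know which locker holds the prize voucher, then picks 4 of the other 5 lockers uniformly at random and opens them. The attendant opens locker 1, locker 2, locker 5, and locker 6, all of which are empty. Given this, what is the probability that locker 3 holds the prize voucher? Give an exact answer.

Consider each possible location of the prize voucher in turn.
If it is in any of lockers 1, 2, 5, and 6 (prior 1/6 each): that locker was opened and seen not to hold the prize — ruled out; weight (1/6)·0 = 0 each.
If it is in either of lockers 3 and 4 (prior 1/6 each): the attendant picks exactly this set with probability 1/5 regardless, and none is the prize; weight (1/6)·(1/5) = 1/30 each.
The weights sum to 1/15.
So P(the prize voucher in locker 3 | the attendant opened locker 1, locker 2, locker 5, and locker 6) = (1/30) / (1/15) = 1/2.

1/2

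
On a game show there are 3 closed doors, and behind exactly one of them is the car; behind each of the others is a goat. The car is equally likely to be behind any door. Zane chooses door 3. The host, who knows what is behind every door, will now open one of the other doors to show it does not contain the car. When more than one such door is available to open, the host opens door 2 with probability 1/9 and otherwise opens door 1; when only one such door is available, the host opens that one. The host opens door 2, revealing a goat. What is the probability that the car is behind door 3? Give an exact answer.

Consider each possible location of the car in turn.
If it is behind door 1 (prior 1/3): only door 2 is available, probability 1; weight (1/3)·1 = 1/3.
If it is behind door 2 (prior 1/3): the host opened door 2, so this case is ruled out; weight (1/3)·0 = 0.
If it is behind door 3 (prior 1/3): door 2 is available, opened with probability 1/9; weight (1/3)·(1/9) = 1/27.
The weights sum to 10/27.
So P(the car behind door 3 | the host opened door 2) = (1/27) / (10/27) = 1/10.

1/10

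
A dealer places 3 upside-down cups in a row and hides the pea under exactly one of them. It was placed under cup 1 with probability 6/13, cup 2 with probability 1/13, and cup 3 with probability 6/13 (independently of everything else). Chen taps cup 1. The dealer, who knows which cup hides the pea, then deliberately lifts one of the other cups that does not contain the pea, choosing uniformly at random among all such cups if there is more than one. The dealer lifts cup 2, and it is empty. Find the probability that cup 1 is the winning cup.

Apply Bayes' rule, conditioning on where the pea actually is.
If it is under cup 1 (prior 6/13): the dealer has 2 equally likely choices, so probability 1/2; weight (6/13)·(1/2) = 3/13.
If it is under cup 2 (prior 1/13): the dealer opened cup 2, so this case is ruled out; weight (1/13)·0 = 0.
If it is under cup 3 (prior 6/13): the dealer has no choice, probability 1; weight (6/13)·1 = 6/13.
The weights sum to 9/13.
So P(the pea under cup 1 | the dealer opened cup 2) = (3/13) / (9/13) = 1/3.

1/3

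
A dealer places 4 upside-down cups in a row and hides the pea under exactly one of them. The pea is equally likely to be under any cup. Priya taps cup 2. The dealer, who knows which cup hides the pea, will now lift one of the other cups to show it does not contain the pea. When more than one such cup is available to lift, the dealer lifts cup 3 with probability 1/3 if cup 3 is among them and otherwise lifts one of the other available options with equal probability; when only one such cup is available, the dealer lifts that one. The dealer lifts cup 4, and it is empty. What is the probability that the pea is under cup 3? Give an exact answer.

1/3

Consider each possible location of the pea in turn.
If it is under cup 1 (prior 1/4): cup 3 is available but not opened, probability 2/3; weight (1/4)·(2/3) = 1/6.
If it is under cup 2 (prior 1/4): cup 3 is available but not opened; cup 4 gets probability (1 − 1/3)/2 = 1/3; weight (1/4)·(1/3) = 1/12.
If it is under cup 3 (prior 1/4): cup 3 holds the prize so is unavailable; the dealer chooses uniformly among the 2 others, probability 1/2; weight (1/4)·(1/2) = 1/8.
If it is under cup 4 (prior 1/4): the dealer opened cup 4, so this case is ruled out; weight (1/4)·0 = 0.
The weights sum to 3/8.
So P(the pea under cup 3 | the dealer opened cup 4) = (1/8) / (3/8) = 1/3.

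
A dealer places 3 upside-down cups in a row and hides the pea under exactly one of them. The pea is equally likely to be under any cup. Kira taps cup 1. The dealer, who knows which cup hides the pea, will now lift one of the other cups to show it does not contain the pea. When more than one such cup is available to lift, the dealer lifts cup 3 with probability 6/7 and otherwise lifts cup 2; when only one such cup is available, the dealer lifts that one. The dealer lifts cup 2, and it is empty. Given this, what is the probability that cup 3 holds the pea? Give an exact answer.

Condition on the true location of the pea.
If it is under cup 1 (prior 1/3): cup 3 is available but not opened, probability 1/7; weight (1/3)·(1/7) = 1/21.
If it is under cup 2 (prior 1/3): the dealer opened cup 2, so this case is ruled out; weight (1/3)·0 = 0.
If it is under cup 3 (prior 1/3): only cup 2 is available, probability 1; weight (1/3)·1 = 1/3.
The weights sum to 8/21.
So P(the pea under cup 3 | the dealer opened cup 2) = (1/3) / (8/21) = 7/8.

7/8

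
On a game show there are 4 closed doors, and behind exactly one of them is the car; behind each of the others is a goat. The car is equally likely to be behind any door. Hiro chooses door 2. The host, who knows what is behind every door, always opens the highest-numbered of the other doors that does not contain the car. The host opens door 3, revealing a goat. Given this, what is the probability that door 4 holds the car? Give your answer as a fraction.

Condition on the true location of the car.
If it is behind either of doors 1 and 2 (prior 1/4 each): the host would have opened door 4 instead, probability 0; weight (1/4)·0 = 0 each.
If it is behind door 3 (prior 1/4): the host opened door 3, so this case is ruled out; weight (1/4)·0 = 0.
If it is behind door 4 (prior 1/4): door 3 is the highest-numbered option available, probability 1; weight (1/4)·1 = 1/4.
The weights sum to 1/4.
So P(the car behind door 4 | the host opened door 3) = (1/4) / (1/4) = 1.

1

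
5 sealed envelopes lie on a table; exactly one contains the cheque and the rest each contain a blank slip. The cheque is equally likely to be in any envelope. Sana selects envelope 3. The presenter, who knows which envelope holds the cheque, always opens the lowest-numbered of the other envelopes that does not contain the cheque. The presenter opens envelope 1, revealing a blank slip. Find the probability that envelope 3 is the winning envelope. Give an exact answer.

Condition on the true location of the cheque.
If it is in envelope 1 (prior 1/5): the presenter opened envelope 1, so this case is ruled out; weight (1/5)·0 = 0.
If it is in any of envelopes 2, 3, 4, and 5 (prior 1/5 each): envelope 1 is the lowest-numbered option available, probability 1; weight (1/5)·1 = 1/5 each.
The weights sum to 4/5.
So P(the cheque in envelope 3 | the presenter opened envelope 1) = (1/5) / (4/5) = 1/4.

1/4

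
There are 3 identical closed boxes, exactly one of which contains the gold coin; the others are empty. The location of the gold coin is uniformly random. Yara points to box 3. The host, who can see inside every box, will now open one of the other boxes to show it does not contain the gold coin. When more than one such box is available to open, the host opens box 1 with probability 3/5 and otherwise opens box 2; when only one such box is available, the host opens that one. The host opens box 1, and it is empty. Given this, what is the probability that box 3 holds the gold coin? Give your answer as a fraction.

Condition on the true location of the gold coin.
If it is in box 1 (prior 1/3): the host opened box 1, so this case is ruled out; weight (1/3)·0 = 0.
If it is in box 2 (prior 1/3): only box 1 is available, probability 1; weight (1/3)·1 = 1/3.
If it is in box 3 (prior 1/3): box 1 is available, opened with probability 3/5; weight (1/3)·(3/5) = 1/5.
The weights sum to 8/15.
So P(the gold coin in box 3 | the host opened box 1) = (1/5) / (8/15) = 3/8.

3/8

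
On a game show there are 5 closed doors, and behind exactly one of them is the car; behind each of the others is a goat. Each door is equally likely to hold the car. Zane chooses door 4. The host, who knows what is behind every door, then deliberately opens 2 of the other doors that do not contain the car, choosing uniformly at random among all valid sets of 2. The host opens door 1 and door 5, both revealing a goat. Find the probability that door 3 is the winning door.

Condition on the true location of the car.
If it is behind either of doors 1 and 5 (prior 1/5 each): that door was opened and seen not to hold the prize — ruled out; weight (1/5)·0 = 0 each.
If it is behind either of doors 2 and 3 (prior 1/5 each): the host has 3 equally likely choices, so probability 1/3; weight (1/5)·(1/3) = 1/15 each.
If it is behind door 4 (prior 1/5): the host has 6 equally likely choices, so probability 1/6; weight (1/5)·(1/6) = 1/30.
The weights sum to 1/6.
So P(the car behind door 3 | the host opened door 1 and door 5) = (1/15) / (1/6) = 2/5.

2/5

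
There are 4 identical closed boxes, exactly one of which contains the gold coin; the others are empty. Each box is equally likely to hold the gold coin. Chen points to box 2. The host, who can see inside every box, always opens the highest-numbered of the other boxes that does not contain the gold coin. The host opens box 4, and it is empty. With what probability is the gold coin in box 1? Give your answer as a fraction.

1/3

Consider each possible location of the gold coin in turn.
If it is in any of boxes 1, 2, and 3 (prior 1/4 each): box 4 is the highest-numbered option available, probability 1; weight (1/4)·1 = 1/4 each.
If it is in box 4 (prior 1/4): the host opened box 4, so this case is ruled out; weight (1/4)·0 = 0.
The weights sum to 3/4.
So P(the gold coin in box 1 | the host opened box 4) = (1/4) / (3/4) = 1/3.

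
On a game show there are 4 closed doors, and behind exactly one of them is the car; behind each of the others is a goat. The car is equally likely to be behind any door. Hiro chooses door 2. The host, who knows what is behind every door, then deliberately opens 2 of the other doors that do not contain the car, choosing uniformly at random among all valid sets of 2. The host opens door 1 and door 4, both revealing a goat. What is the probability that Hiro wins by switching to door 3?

Condition on the true location of the car.
If it is behind either of doors 1 and 4 (prior 1/4 each): that door was opened and seen not to hold the prize — ruled out; weight (1/4)·0 = 0 each.
If it is behind door 2 (prior 1/4): the host has 3 equally likely choices, so probability 1/3; weight (1/4)·(1/3) = 1/12.
If it is behind door 3 (prior 1/4): the host has no choice, probability 1; weight (1/4)·1 = 1/4.
The weights sum to 1/3.
So P(the car behind door 3 | the host opened door 1 and door 4) = (1/4) / (1/3) = 3/4.

3/4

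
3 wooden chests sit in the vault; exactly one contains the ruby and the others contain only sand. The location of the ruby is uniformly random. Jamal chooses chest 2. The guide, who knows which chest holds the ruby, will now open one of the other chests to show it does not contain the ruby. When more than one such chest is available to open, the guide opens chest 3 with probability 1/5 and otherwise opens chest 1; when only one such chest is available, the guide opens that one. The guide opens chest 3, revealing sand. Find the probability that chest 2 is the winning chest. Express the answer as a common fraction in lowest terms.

Condition on the true location of the ruby.
If it is in chest 1 (prior 1/3): only chest 3 is available, probability 1; weight (1/3)·1 = 1/3.
If it is in chest 2 (prior 1/3): chest 3 is available, opened with probability 1/5; weight (1/3)·(1/5) = 1/15.
If it is in chest 3 (prior 1/3): the guide opened chest 3, so this case is ruled out; weight (1/3)·0 = 0.
The weights sum to 2/5.
So P(the ruby in chest 2 | the guide opened chest 3) = (1/15) / (2/5) = 1/6.

1/6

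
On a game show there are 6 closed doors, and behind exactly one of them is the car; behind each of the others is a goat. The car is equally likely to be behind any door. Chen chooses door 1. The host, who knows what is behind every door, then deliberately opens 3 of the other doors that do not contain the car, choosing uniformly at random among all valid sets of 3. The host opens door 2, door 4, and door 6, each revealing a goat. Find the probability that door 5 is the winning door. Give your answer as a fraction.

Consider each possible location of the car in turn.
If it is behind door 1 (prior 1/6): the host has 10 equally likely choices, so probability 1/10; weight (1/6)·(1/10) = 1/60.
If it is behind any of doors 2, 4, and 6 (prior 1/6 each): that door was opened and seen not to hold the prize — ruled out; weight (1/6)·0 = 0 each.
If it is behind either of doors 3 and 5 (prior 1/6 each): the host has 4 equally likely choices, so probability 1/4; weight (1/6)·(1/4) = 1/24 each.
The weights sum to 1/10.
So P(the car behind door 5 | the host opened door 2, door 4, and door 6) = (1/24) / (1/10) = 5/12.

5/12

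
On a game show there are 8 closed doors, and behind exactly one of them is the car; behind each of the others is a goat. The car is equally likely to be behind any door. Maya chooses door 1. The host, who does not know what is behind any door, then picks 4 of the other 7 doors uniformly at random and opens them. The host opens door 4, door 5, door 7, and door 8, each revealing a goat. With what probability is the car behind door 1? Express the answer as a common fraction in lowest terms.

Apply Bayes' rule, conditioning on where the car actually is.
If it is behind any of doors 1, 2, 3, and 6 (prior 1/8 each): the host picks exactly this set with probability 1/35 regardless, and none is the prize; weight (1/8)·(1/35) = 1/280 each.
If it is behind any of doors 4, 5, 7, and 8 (prior 1/8 each): that door was opened and seen not to hold the prize — ruled out; weight (1/8)·0 = 0 each.
The weights sum to 1/70.
So P(the car behind door 1 | the host opened door 4, door 5, door 7, and door 8) = (1/280) / (1/70) = 1/4.

1/4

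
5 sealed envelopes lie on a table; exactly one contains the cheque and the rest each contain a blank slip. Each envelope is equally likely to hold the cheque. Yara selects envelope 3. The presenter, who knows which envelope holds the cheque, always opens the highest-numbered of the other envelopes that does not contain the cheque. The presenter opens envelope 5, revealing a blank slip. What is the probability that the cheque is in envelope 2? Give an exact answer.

1/4

Apply Bayes' rule, conditioning on where the cheque actually is.
If it is in any of envelopes 1, 2, 3, and 4 (prior 1/5 each): envelope 5 is the highest-numbered option available, probability 1; weight (1/5)·1 = 1/5 each.
If it is in envelope 5 (prior 1/5): the presenter opened envelope 5, so this case is ruled out; weight (1/5)·0 = 0.
The weights sum to 4/5.
So P(the cheque in envelope 2 | the presenter opened envelope 5) = (1/5) / (4/5) = 1/4.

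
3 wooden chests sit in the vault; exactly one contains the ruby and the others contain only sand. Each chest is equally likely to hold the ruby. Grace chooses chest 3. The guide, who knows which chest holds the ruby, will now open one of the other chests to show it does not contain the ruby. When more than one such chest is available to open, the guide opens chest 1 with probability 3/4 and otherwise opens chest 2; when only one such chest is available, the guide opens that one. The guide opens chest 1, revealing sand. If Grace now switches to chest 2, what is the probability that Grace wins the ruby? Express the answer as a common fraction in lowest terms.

Consider each possible location of the ruby in turn.
If it is in chest 1 (prior 1/3): the guide opened chest 1, so this case is ruled out; weight (1/3)·0 = 0.
If it is in chest 2 (prior 1/3): only chest 1 is available, probability 1; weight (1/3)·1 = 1/3.
If it is in chest 3 (prior 1/3): chest 1 is available, opened with probability 3/4; weight (1/3)·(3/4) = 1/4.
The weights sum to 7/12.
So P(the ruby in chest 2 | the guide opened chest 1) = (1/3) / (7/12) = 4/7.

4/7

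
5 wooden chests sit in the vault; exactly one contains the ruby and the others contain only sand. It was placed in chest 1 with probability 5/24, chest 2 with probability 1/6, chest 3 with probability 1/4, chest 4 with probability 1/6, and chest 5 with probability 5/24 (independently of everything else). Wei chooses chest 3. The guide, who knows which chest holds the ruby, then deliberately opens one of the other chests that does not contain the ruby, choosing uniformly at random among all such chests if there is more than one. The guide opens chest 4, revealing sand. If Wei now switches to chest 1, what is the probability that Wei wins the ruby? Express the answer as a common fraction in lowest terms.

Apply Bayes' rule, conditioning on where the ruby actually is.
If it is in either of chests 1 and 5 (prior 5/24 each): the guide has 3 equally likely choices, so probability 1/3; weight (5/24)·(1/3) = 5/72 each.
If it is in chest 2 (prior 1/6): the guide has 3 equally likely choices, so probability 1/3; weight (1/6)·(1/3) = 1/18.
If it is in chest 3 (prior 1/4): the guide has 4 equally likely choices, so probability 1/4; weight (1/4)·(1/4) = 1/16.
If it is in chest 4 (prior 1/6): the guide opened chest 4, so this case is ruled out; weight (1/6)·0 = 0.
The weights sum to 37/144.
So P(the ruby in chest 1 | the guide opened chest 4) = (5/72) / (37/144) = 10/37.

10/37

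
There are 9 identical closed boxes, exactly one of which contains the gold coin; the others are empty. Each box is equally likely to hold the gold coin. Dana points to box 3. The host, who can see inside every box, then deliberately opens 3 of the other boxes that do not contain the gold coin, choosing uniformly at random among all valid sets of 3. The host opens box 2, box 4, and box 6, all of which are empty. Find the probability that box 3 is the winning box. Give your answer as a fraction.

1/9

Apply Bayes' rule, conditioning on where the gold coin actually is.
If it is in any of boxes 1, 5, 7, 8, and 9 (prior 1/9 each): the host has 35 equally likely choices, so probability 1/35; weight (1/9)·(1/35) = 1/315 each.
If it is in any of boxes 2, 4, and 6 (prior 1/9 each): that box was opened and seen not to hold the prize — ruled out; weight (1/9)·0 = 0 each.
If it is in box 3 (prior 1/9): the host has 56 equally likely choices, so probability 1/56; weight (1/9)·(1/56) = 1/504.
The weights sum to 1/56.
So P(the gold coin in box 3 | the host opened box 2, box 4, and box 6) = (1/504) / (1/56) = 1/9.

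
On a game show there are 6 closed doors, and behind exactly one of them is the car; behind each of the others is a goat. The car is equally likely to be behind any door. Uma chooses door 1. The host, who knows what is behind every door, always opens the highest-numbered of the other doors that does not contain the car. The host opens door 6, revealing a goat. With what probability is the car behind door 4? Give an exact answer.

Consider each possible location of the car in turn.
If it is behind any of doors 1, 2, 3, 4, and 5 (prior 1/6 each): door 6 is the highest-numbered option available, probability 1; weight (1/6)·1 = 1/6 each.
If it is behind door 6 (prior 1/6): the host opened door 6, so this case is ruled out; weight (1/6)·0 = 0.
The weights sum to 5/6.
So P(the car behind door 4 | the host opened door 6) = (1/6) / (5/6) = 1/5.

1/5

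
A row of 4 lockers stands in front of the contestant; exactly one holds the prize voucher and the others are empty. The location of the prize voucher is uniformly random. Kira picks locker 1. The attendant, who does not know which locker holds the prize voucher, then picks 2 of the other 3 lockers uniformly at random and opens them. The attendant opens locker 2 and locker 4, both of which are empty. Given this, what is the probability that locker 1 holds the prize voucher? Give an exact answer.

Because the attendant chose which lockers to open without knowing where the prize voucher is, the choice is independent of the prize location. Learning that none of the 2 opened lockers holds the prize voucher simply rules out those 2 locations and leaves the remaining 2 lockers still equally likely by symmetry.
So P(the prize voucher in locker 1) = 1/2.

1/2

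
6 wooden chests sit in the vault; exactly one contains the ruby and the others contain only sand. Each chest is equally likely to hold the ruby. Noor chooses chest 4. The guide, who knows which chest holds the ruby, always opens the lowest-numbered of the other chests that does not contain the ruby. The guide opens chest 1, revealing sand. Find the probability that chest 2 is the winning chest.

1/5

Apply Bayes' rule, conditioning on where the ruby actually is.
If it is in chest 1 (prior 1/6): the guide opened chest 1, so this case is ruled out; weight (1/6)·0 = 0.
If it is in any of chests 2, 3, 4, 5, and 6 (prior 1/6 each): chest 1 is the lowest-numbered option available, probability 1; weight (1/6)·1 = 1/6 each.
The weights sum to 5/6.
So P(the ruby in chest 2 | the guide opened chest 1) = (1/6) / (5/6) = 1/5.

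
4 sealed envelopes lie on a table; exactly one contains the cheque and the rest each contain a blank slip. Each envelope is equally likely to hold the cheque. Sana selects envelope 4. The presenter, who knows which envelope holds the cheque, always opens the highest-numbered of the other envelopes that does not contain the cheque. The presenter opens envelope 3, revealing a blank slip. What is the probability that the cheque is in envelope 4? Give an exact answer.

Consider each possible location of the cheque in turn.
If it is in any of envelopes 1, 2, and 4 (prior 1/4 each): envelope 3 is the highest-numbered option available, probability 1; weight (1/4)·1 = 1/4 each.
If it is in envelope 3 (prior 1/4): the presenter opened envelope 3, so this case is ruled out; weight (1/4)·0 = 0.
The weights sum to 3/4.
So P(the cheque in envelope 4 | the presenter opened envelope 3) = (1/4) / (3/4) = 1/3.

1/3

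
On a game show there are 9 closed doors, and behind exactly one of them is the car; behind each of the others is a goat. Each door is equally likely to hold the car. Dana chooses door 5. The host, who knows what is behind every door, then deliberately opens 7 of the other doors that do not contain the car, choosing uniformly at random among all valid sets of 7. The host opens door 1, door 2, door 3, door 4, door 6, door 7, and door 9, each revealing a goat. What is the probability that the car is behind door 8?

8/9

Apply Bayes' rule, conditioning on where the car actually is.
If it is behind any of doors 1, 2, 3, 4, 6, 7, and 9 (prior 1/9 each): that door was opened and seen not to hold the prize — ruled out; weight (1/9)·0 = 0 each.
If it is behind door 5 (prior 1/9): the host has 8 equally likely choices, so probability 1/8; weight (1/9)·(1/8) = 1/72.
If it is behind door 8 (prior 1/9): the host has no choice, probability 1; weight (1/9)·1 = 1/9.
The weights sum to 1/8.
So P(the car behind door 8 | the host opened door 1, door 2, door 3, door 4, door 6, door 7, and door 9) = (1/9) / (1/8) = 8/9.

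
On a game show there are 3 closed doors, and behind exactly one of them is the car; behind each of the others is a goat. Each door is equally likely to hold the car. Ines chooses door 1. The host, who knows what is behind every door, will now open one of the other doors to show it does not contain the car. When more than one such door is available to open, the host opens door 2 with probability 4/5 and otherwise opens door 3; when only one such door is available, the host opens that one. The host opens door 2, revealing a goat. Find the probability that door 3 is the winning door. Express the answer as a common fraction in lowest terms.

Apply Bayes' rule, conditioning on where the car actually is.
If it is behind door 1 (prior 1/3): door 2 is available, opened with probability 4/5; weight (1/3)·(4/5) = 4/15.
If it is behind door 2 (prior 1/3): the host opened door 2, so this case is ruled out; weight (1/3)·0 = 0.
If it is behind door 3 (prior 1/3): only door 2 is available, probability 1; weight (1/3)·1 = 1/3.
The weights sum to 3/5.
So P(the car behind door 3 | the host opened door 2) = (1/3) / (3/5) = 5/9.

5/9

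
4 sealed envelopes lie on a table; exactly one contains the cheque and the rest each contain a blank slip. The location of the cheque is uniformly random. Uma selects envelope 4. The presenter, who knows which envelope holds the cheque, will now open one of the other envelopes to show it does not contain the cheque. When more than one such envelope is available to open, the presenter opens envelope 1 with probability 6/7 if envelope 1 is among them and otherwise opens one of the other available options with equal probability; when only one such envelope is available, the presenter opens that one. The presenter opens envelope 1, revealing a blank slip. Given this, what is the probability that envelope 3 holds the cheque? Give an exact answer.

Condition on the true location of the cheque.
If it is in envelope 1 (prior 1/4): the presenter opened envelope 1, so this case is ruled out; weight (1/4)·0 = 0.
If it is in any of envelopes 2, 3, and 4 (prior 1/4 each): envelope 1 is available, opened with probability 6/7; weight (1/4)·(6/7) = 3/14 each.
The weights sum to 9/14.
So P(the cheque in envelope 3 | the presenter opened envelope 1) = (3/14) / (9/14) = 1/3.

1/3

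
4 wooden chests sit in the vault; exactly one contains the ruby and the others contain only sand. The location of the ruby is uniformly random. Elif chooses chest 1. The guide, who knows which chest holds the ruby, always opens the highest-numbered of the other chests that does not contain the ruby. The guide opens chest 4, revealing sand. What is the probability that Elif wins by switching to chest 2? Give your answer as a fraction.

Condition on the true location of the ruby.
If it is in any of chests 1, 2, and 3 (prior 1/4 each): chest 4 is the highest-numbered option available, probability 1; weight (1/4)·1 = 1/4 each.
If it is in chest 4 (prior 1/4): the guide opened chest 4, so this case is ruled out; weight (1/4)·0 = 0.
The weights sum to 3/4.
So P(the ruby in chest 2 | the guide opened chest 4) = (1/4) / (3/4) = 1/3.

1/3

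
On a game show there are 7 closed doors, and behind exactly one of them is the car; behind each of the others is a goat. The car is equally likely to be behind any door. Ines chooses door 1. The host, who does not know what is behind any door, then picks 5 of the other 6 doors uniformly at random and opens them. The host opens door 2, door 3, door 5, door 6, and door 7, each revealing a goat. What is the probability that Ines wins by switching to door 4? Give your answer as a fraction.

1/2

Because the host chose which doors to open without knowing where the car is, the choice is independent of the prize location. Learning that none of the 5 opened doors holds the car simply rules out those 5 locations and leaves the remaining 2 doors still equally likely by symmetry.
So P(the car behind door 4) = 1/2.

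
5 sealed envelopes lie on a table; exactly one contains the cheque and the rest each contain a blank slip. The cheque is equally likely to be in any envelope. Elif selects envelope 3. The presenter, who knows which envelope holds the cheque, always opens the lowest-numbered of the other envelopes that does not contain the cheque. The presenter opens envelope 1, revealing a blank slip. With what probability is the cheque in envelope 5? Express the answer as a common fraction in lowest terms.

Apply Bayes' rule, conditioning on where the cheque actually is.
If it is in envelope 1 (prior 1/5): the presenter opened envelope 1, so this case is ruled out; weight (1/5)·0 = 0.
If it is in any of envelopes 2, 3, 4, and 5 (prior 1/5 each): envelope 1 is the lowest-numbered option available, probability 1; weight (1/5)·1 = 1/5 each.
The weights sum to 4/5.
So P(the cheque in envelope 5 | the presenter opened envelope 1) = (1/5) / (4/5) = 1/4.

1/4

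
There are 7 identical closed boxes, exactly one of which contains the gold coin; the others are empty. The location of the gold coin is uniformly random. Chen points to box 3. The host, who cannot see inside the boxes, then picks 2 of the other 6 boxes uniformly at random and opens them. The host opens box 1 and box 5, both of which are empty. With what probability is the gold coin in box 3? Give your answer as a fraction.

Condition on the true location of the gold coin.
If it is in either of boxes 1 and 5 (prior 1/7 each): that box was opened and seen not to hold the prize — ruled out; weight (1/7)·0 = 0 each.
If it is in any of boxes 2, 3, 4, 6, and 7 (prior 1/7 each): the host picks exactly this set with probability 1/15 regardless, and none is the prize; weight (1/7)·(1/15) = 1/105 each.
The weights sum to 1/21.
So P(the gold coin in box 3 | the host opened box 1 and box 5) = (1/105) / (1/21) = 1/5.

1/5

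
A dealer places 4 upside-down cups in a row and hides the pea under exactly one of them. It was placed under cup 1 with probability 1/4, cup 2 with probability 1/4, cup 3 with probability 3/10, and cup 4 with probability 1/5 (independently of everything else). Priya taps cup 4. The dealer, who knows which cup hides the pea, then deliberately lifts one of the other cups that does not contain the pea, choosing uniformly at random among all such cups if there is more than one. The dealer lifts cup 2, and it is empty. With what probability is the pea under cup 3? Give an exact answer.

18/41

Apply Bayes' rule, conditioning on where the pea actually is.
If it is under cup 1 (prior 1/4): the dealer has 2 equally likely choices, so probability 1/2; weight (1/4)·(1/2) = 1/8.
If it is under cup 2 (prior 1/4): the dealer opened cup 2, so this case is ruled out; weight (1/4)·0 = 0.
If it is under cup 3 (prior 3/10): the dealer has 2 equally likely choices, so probability 1/2; weight (3/10)·(1/2) = 3/20.
If it is under cup 4 (prior 1/5): the dealer has 3 equally likely choices, so probability 1/3; weight (1/5)·(1/3) = 1/15.
The weights sum to 41/120.
So P(the pea under cup 3 | the dealer opened cup 2) = (3/20) / (41/120) = 18/41.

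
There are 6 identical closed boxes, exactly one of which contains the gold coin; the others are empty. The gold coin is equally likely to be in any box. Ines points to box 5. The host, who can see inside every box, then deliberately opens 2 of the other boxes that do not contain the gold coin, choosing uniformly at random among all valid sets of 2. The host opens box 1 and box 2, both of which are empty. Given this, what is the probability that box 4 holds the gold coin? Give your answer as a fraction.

Condition on the true location of the gold coin.
If it is in either of boxes 1 and 2 (prior 1/6 each): that box was opened and seen not to hold the prize — ruled out; weight (1/6)·0 = 0 each.
If it is in any of boxes 3, 4, and 6 (prior 1/6 each): the host has 6 equally likely choices, so probability 1/6; weight (1/6)·(1/6) = 1/36 each.
If it is in box 5 (prior 1/6): the host has 10 equally likely choices, so probability 1/10; weight (1/6)·(1/10) = 1/60.
The weights sum to 1/10.
So P(the gold coin in box 4 | the host opened box 1 and box 2) = (1/36) / (1/10) = 5/18.

5/18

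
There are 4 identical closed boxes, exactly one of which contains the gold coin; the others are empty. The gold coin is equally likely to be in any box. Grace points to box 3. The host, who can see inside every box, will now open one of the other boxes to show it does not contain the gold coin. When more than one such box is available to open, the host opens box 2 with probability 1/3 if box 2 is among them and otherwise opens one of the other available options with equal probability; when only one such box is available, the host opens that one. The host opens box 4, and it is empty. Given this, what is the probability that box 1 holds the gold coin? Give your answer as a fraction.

Apply Bayes' rule, conditioning on where the gold coin actually is.
If it is in box 1 (prior 1/4): box 2 is available but not opened, probability 2/3; weight (1/4)·(2/3) = 1/6.
If it is in box 2 (prior 1/4): box 2 holds the prize so is unavailable; the host chooses uniformly among the 2 others, probability 1/2; weight (1/4)·(1/2) = 1/8.
If it is in box 3 (prior 1/4): box 2 is available but not opened; box 4 gets probability (1 − 1/3)/2 = 1/3; weight (1/4)·(1/3) = 1/12.
If it is in box 4 (prior 1/4): the host opened box 4, so this case is ruled out; weight (1/4)·0 = 0.
The weights sum to 3/8.
So P(the gold coin in box 1 | the host opened box 4) = (1/6) / (3/8) = 4/9.

4/9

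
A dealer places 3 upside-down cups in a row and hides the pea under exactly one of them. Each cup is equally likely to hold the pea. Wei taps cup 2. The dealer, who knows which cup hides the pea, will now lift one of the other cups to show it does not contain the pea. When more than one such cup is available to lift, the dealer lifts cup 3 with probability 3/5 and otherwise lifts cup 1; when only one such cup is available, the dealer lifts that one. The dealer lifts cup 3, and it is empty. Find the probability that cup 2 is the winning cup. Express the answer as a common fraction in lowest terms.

Condition on the true location of the pea.
If it is under cup 1 (prior 1/3): only cup 3 is available, probability 1; weight (1/3)·1 = 1/3.
If it is under cup 2 (prior 1/3): cup 3 is available, opened with probability 3/5; weight (1/3)·(3/5) = 1/5.
If it is under cup 3 (prior 1/3): the dealer opened cup 3, so this case is ruled out; weight (1/3)·0 = 0.
The weights sum to 8/15.
So P(the pea under cup 2 | the dealer opened cup 3) = (1/5) / (8/15) = 3/8.

3/8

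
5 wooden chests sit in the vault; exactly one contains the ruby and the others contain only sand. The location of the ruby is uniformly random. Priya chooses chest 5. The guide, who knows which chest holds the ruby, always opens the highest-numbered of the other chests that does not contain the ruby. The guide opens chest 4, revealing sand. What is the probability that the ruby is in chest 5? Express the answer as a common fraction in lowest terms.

1/4

Consider each possible location of the ruby in turn.
If it is in any of chests 1, 2, 3, and 5 (prior 1/5 each): chest 4 is the highest-numbered option available, probability 1; weight (1/5)·1 = 1/5 each.
If it is in chest 4 (prior 1/5): the guide opened chest 4, so this case is ruled out; weight (1/5)·0 = 0.
The weights sum to 4/5.
So P(the ruby in chest 5 | the guide opened chest 4) = (1/5) / (4/5) = 1/4.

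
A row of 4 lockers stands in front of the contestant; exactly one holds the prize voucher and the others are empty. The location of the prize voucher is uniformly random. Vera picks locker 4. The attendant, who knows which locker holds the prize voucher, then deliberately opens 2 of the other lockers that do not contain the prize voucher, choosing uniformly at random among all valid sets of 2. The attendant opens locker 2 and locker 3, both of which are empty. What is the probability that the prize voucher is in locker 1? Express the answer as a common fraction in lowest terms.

Consider each possible location of the prize voucher in turn.
If it is in locker 1 (prior 1/4): the attendant has no choice, probability 1; weight (1/4)·1 = 1/4.
If it is in either of lockers 2 and 3 (prior 1/4 each): that locker was opened and seen not to hold the prize — ruled out; weight (1/4)·0 = 0 each.
If it is in locker 4 (prior 1/4): the attendant has 3 equally likely choices, so probability 1/3; weight (1/4)·(1/3) = 1/12.
The weights sum to 1/3.
So P(the prize voucher in locker 1 | the attendant opened locker 2 and locker 3) = (1/4) / (1/3) = 3/4.

3/4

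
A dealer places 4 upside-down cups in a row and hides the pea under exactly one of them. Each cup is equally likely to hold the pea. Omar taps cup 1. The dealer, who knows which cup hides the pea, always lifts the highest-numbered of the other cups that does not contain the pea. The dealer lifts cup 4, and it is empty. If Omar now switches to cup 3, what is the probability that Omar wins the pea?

Condition on the true location of the pea.
If it is under any of cups 1, 2, and 3 (prior 1/4 each): cup 4 is the highest-numbered option available, probability 1; weight (1/4)·1 = 1/4 each.
If it is under cup 4 (prior 1/4): the dealer opened cup 4, so this case is ruled out; weight (1/4)·0 = 0.
The weights sum to 3/4.
So P(the pea under cup 3 | the dealer opened cup 4) = (1/4) / (3/4) = 1/3.

1/3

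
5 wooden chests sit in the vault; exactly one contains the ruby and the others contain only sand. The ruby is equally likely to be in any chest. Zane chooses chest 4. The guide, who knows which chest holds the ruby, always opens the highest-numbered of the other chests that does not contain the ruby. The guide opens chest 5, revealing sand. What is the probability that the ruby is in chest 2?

1/4

Condition on the true location of the ruby.
If it is in any of chests 1, 2, 3, and 4 (prior 1/5 each): chest 5 is the highest-numbered option available, probability 1; weight (1/5)·1 = 1/5 each.
If it is in chest 5 (prior 1/5): the guide opened chest 5, so this case is ruled out; weight (1/5)·0 = 0.
The weights sum to 4/5.
So P(the ruby in chest 2 | the guide opened chest 5) = (1/5) / (4/5) = 1/4.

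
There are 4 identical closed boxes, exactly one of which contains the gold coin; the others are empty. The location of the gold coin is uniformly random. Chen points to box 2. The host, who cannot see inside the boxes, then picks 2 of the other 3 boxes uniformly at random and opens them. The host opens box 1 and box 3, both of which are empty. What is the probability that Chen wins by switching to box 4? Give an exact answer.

Because the host chose which boxes to open without knowing where the gold coin is, the choice is independent of the prize location. Learning that none of the 2 opened boxes holds the gold coin simply rules out those 2 locations and leaves the remaining 2 boxes still equally likely by symmetry.
So P(the gold coin in box 4) = 1/2.

1/2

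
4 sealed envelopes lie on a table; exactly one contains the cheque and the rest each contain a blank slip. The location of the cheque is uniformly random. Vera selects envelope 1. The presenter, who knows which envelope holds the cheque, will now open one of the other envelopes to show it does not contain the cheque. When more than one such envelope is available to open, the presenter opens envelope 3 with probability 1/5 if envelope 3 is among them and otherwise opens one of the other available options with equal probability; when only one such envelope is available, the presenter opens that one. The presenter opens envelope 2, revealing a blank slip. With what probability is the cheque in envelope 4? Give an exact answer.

8/17

Apply Bayes' rule, conditioning on where the cheque actually is.
If it is in envelope 1 (prior 1/4): envelope 3 is available but not opened; envelope 2 gets probability (1 − 1/5)/2 = 2/5; weight (1/4)·(2/5) = 1/10.
If it is in envelope 2 (prior 1/4): the presenter opened envelope 2, so this case is ruled out; weight (1/4)·0 = 0.
If it is in envelope 3 (prior 1/4): envelope 3 holds the prize so is unavailable; the presenter chooses uniformly among the 2 others, probability 1/2; weight (1/4)·(1/2) = 1/8.
If it is in envelope 4 (prior 1/4): envelope 3 is available but not opened, probability 4/5; weight (1/4)·(4/5) = 1/5.
The weights sum to 17/40.
So P(the cheque in envelope 4 | the presenter opened envelope 2) = (1/5) / (17/40) = 8/17.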